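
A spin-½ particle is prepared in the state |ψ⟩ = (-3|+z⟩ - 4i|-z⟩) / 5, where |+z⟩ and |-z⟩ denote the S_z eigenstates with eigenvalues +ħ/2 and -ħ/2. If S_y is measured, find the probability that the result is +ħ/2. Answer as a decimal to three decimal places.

0.980

|+y⟩ = (|+z⟩ + i|-z⟩)/√2, so ⟨+y|ψ⟩ = (-7) / (√2·5).
P = |-7|² / 50 = 49/50.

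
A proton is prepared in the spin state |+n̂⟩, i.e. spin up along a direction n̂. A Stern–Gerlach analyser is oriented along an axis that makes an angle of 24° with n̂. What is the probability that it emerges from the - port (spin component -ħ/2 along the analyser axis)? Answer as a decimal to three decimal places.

0.043

For spin-½, the probability of finding spin-up along an axis at angle θ to the initial spin direction is cos²(θ/2); spin-down is sin²(θ/2).
θ = 24°, so P = sin²(12°) ≈ 0.043.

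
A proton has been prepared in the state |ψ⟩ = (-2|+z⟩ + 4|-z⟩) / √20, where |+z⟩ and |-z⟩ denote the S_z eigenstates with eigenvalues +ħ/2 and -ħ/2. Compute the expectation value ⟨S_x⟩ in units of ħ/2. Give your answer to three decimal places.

⟨σ_x⟩ = 2 Re(a* b)/(|a|²+|b|²) with a = -2, b = 4.
a* b = -8, so ⟨σ_x⟩ = -16/20.
⟨S_x⟩ = (ħ/2)·⟨σ_x⟩.

-0.800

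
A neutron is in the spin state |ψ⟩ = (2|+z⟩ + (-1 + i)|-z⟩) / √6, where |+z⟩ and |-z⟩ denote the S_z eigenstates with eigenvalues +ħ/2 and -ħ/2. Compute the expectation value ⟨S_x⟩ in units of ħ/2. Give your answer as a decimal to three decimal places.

-0.667

⟨σ_x⟩ = 2 Re(a* b)/(|a|²+|b|²) with a = 2, b = (-1 + i).
a* b = (-2 + 2i), so ⟨σ_x⟩ = -4/6.
⟨S_x⟩ = (ħ/2)·⟨σ_x⟩.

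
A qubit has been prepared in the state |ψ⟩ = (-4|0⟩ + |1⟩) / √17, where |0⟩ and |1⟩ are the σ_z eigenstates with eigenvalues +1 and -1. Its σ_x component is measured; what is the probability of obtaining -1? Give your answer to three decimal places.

|-x⟩ = (|0⟩ - |1⟩)/√2, so ⟨-x|ψ⟩ = (-5) / (√2·√17).
P = |-5|² / 34 = 25/34.

0.735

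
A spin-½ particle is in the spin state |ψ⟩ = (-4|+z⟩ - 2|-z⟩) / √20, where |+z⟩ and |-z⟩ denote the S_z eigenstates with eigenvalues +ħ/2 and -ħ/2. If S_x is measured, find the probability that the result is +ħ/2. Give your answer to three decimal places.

|+x⟩ = (|+z⟩ + |-z⟩)/√2, so ⟨+x|ψ⟩ = (-6) / (√2·√20).
P = |-6|² / 40 = 36/40.

0.900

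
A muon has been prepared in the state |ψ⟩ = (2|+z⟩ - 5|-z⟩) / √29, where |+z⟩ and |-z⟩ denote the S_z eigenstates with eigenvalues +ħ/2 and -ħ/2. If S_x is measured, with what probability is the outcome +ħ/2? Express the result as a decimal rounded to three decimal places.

|+x⟩ = (|+z⟩ + |-z⟩)/√2, so ⟨+x|ψ⟩ = (-3) / (√2·√29).
P = |-3|² / 58 = 9/58.

0.155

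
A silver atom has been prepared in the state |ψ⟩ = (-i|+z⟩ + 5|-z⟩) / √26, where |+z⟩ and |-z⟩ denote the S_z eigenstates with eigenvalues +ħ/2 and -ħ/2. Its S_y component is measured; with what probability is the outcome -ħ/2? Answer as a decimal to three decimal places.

0.308

|-y⟩ = (|+z⟩ - i|-z⟩)/√2, so ⟨-y|ψ⟩ = (4i) / (√2·√26).
P = |4i|² / 52 = 16/52.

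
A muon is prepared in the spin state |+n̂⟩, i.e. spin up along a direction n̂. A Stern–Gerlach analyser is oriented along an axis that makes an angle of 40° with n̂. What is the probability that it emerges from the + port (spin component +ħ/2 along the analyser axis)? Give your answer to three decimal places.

0.883

For spin-½, the probability of finding spin-up along an axis at angle θ to the initial spin direction is cos²(θ/2); spin-down is sin²(θ/2).
θ = 40°, so P = cos²(20°) ≈ 0.883.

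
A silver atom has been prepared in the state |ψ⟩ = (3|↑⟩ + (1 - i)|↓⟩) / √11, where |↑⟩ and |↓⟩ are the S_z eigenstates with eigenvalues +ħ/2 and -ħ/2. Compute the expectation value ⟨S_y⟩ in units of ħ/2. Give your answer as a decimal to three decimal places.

⟨σ_y⟩ = 2 Im(a* b)/(|a|²+|b|²) with a = 3, b = (1 - i).
a* b = (3 - 3i), so ⟨σ_y⟩ = -6/11.
⟨S_y⟩ = (ħ/2)·⟨σ_y⟩.

-0.545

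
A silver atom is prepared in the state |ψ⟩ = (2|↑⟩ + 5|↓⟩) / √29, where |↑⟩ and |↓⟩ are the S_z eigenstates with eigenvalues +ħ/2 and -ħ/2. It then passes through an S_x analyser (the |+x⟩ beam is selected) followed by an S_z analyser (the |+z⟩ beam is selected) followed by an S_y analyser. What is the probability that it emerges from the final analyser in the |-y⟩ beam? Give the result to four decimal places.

0.2112

First analyser (S_x): P(|+x⟩) = |⟨+x|ψ⟩|² = 49/58.
After stage 1 the state is |+x⟩; P(|+z⟩) = |⟨+z|+x⟩|² = 1/2.
After stage 2 the state is |+z⟩; P(|-y⟩) = |⟨-y|+z⟩|² = 1/2.
Joint probability = 49/58 × 1/2 × 1/2 = 0.2112.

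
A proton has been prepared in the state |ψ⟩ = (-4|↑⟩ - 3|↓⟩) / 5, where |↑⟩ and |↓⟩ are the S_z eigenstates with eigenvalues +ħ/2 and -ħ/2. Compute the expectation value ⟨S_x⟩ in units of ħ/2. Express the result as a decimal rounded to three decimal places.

0.960

⟨σ_x⟩ = 2 Re(a* b)/(|a|²+|b|²) with a = -4, b = -3.
a* b = 12, so ⟨σ_x⟩ = 24/25.
⟨S_x⟩ = (ħ/2)·⟨σ_x⟩.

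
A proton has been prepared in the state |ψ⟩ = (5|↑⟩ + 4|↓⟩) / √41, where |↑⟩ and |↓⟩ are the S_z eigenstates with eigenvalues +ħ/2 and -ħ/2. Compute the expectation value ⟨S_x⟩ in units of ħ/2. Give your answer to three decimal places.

0.976

⟨σ_x⟩ = 2 Re(a* b)/(|a|²+|b|²) with a = 5, b = 4.
a* b = 20, so ⟨σ_x⟩ = 40/41.
⟨S_x⟩ = (ħ/2)·⟨σ_x⟩.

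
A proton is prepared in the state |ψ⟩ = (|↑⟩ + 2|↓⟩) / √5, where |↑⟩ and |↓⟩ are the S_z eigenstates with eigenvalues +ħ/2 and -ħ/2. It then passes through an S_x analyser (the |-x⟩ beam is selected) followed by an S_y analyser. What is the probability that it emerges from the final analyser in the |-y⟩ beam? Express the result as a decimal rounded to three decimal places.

0.050

First analyser (S_x): P(|-x⟩) = |⟨-x|ψ⟩|² = 1/10.
After stage 1 the state is |-x⟩; P(|-y⟩) = |⟨-y|-x⟩|² = 1/2.
Joint probability = 1/10 × 1/2 = 0.050.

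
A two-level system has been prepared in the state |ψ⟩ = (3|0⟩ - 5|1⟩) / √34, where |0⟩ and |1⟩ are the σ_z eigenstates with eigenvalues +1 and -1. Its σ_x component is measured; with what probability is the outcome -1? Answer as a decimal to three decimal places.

|-x⟩ = (|0⟩ - |1⟩)/√2, so ⟨-x|ψ⟩ = (8) / (√2·√34).
P = |8|² / 68 = 64/68.

0.941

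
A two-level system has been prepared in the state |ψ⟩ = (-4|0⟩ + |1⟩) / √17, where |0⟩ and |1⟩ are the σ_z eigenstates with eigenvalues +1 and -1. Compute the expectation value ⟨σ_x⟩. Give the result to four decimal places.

⟨σ_x⟩ = 2 Re(a* b)/(|a|²+|b|²) with a = -4, b = 1.
a* b = -4, so ⟨σ_x⟩ = -8/17.

-0.4706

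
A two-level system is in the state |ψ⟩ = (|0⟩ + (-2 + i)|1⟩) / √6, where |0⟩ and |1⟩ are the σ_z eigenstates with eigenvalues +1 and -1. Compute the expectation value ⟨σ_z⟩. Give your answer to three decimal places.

⟨σ_z⟩ = |a|² - |b|² divided by |a|²+|b|², with a, b the |0⟩, |1⟩ amplitudes.
= (1 - 5)/6 = -4/6.

-0.667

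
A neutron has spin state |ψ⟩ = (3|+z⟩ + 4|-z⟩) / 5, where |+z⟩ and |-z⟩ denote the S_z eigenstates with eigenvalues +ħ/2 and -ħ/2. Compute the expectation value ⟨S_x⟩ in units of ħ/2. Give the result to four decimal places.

0.9600

⟨σ_x⟩ = 2 Re(a* b)/(|a|²+|b|²) with a = 3, b = 4.
a* b = 12, so ⟨σ_x⟩ = 24/25.
⟨S_x⟩ = (ħ/2)·⟨σ_x⟩.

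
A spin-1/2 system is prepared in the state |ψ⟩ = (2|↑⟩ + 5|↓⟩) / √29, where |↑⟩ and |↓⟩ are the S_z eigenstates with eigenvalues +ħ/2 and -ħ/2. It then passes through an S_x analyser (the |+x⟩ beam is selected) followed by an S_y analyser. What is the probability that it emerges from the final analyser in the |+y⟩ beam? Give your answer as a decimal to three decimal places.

0.422

First analyser (S_x): P(|+x⟩) = |⟨+x|ψ⟩|² = 49/58.
After stage 1 the state is |+x⟩; P(|+y⟩) = |⟨+y|+x⟩|² = 1/2.
Joint probability = 49/58 × 1/2 = 0.422.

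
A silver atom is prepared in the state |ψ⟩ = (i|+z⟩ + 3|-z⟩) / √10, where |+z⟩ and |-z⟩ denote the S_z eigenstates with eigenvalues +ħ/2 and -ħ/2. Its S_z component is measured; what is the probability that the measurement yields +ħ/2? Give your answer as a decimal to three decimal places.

0.100

The +ħ/2 outcome corresponds to |+z⟩. Its amplitude in |ψ⟩ is i/√10.
P = |i|² / 10 = 1/10.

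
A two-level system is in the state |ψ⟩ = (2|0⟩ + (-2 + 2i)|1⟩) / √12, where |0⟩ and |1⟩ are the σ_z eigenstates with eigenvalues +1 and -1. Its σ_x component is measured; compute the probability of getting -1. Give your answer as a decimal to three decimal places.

0.833

|-x⟩ = (|0⟩ - |1⟩)/√2, so ⟨-x|ψ⟩ = (4 - 2i) / (√2·√12).
P = |4 - 2i|² / 24 = 20/24.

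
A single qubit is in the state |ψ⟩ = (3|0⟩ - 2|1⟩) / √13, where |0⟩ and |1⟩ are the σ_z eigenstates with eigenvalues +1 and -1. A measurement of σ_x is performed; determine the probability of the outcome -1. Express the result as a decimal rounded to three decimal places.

|-x⟩ = (|0⟩ - |1⟩)/√2, so ⟨-x|ψ⟩ = (5) / (√2·√13).
P = |5|² / 26 = 25/26.

0.962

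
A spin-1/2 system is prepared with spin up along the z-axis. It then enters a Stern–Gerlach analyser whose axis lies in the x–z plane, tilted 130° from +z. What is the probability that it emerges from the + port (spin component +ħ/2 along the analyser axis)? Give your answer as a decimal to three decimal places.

0.179

For spin-½, the probability of finding spin-up along an axis at angle θ to the initial spin direction is cos²(θ/2); spin-down is sin²(θ/2).
θ = 130°, so P = cos²(65°) ≈ 0.179.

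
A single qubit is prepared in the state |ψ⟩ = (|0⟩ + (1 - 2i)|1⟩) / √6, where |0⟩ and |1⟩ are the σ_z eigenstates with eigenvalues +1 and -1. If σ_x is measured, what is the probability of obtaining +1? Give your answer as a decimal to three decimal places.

0.667

|+x⟩ = (|0⟩ + |1⟩)/√2, so ⟨+x|ψ⟩ = (2 - 2i) / (√2·√6).
P = |2 - 2i|² / 12 = 8/12.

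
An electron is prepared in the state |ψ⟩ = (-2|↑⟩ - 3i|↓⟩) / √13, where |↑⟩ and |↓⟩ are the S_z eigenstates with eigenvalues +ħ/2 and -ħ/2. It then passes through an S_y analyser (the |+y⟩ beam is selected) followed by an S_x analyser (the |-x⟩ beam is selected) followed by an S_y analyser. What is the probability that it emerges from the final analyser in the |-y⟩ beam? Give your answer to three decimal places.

First analyser (S_y): P(|+y⟩) = |⟨+y|ψ⟩|² = 25/26.
After stage 1 the state is |+y⟩; P(|-x⟩) = |⟨-x|+y⟩|² = 1/2.
After stage 2 the state is |-x⟩; P(|-y⟩) = |⟨-y|-x⟩|² = 1/2.
Joint probability = 25/26 × 1/2 × 1/2 = 0.240.

0.240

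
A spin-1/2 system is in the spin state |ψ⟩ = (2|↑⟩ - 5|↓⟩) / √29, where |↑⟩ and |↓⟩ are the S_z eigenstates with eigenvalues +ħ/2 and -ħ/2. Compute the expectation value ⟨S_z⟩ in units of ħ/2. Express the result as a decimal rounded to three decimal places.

-0.724

⟨σ_z⟩ = |a|² - |b|² divided by |a|²+|b|², with a, b the |↑⟩, |↓⟩ amplitudes.
= (4 - 25)/29 = -21/29.
⟨S_z⟩ = (ħ/2)·⟨σ_z⟩.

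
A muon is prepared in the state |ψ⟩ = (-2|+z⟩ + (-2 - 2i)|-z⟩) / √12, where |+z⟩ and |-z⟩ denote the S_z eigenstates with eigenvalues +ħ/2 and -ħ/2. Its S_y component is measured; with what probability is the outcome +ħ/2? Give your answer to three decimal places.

0.833

|+y⟩ = (|+z⟩ + i|-z⟩)/√2, so ⟨+y|ψ⟩ = (-4 + 2i) / (√2·√12).
P = |-4 + 2i|² / 24 = 20/24.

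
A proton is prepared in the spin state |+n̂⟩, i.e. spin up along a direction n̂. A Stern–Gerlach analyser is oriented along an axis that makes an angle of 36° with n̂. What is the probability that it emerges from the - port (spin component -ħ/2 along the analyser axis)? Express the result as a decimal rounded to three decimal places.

0.095

For spin-½, the probability of finding spin-up along an axis at angle θ to the initial spin direction is cos²(θ/2); spin-down is sin²(θ/2).
θ = 36°, so P = sin²(18°) ≈ 0.095.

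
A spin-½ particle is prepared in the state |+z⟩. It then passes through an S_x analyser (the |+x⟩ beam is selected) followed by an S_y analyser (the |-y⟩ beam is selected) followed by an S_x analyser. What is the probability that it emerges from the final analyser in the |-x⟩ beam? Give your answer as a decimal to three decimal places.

First analyser (S_x): from |+z⟩, P(|+x⟩) = 1/2.
After stage 1 the state is |+x⟩; P(|-y⟩) = |⟨-y|+x⟩|² = 1/2.
After stage 2 the state is |-y⟩; P(|-x⟩) = |⟨-x|-y⟩|² = 1/2.
Joint probability = 1/2 × 1/2 × 1/2 = 0.125.

0.125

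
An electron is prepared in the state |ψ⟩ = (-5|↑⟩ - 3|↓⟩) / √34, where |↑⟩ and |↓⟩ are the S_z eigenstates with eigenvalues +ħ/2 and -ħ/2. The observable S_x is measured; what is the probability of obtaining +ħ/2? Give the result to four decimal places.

|+x⟩ = (|↑⟩ + |↓⟩)/√2, so ⟨+x|ψ⟩ = (-8) / (√2·√34).
P = |-8|² / 68 = 64/68.

0.9412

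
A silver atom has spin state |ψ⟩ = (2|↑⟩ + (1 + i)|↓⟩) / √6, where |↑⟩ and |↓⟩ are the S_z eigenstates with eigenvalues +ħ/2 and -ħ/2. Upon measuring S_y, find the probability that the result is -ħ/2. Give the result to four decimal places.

|-y⟩ = (|↑⟩ - i|↓⟩)/√2, so ⟨-y|ψ⟩ = (1 + i) / (√2·√6).
P = |1 + i|² / 12 = 2/12.

0.1667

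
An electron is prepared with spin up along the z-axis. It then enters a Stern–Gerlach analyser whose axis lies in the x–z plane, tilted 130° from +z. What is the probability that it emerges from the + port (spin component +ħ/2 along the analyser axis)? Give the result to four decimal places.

For spin-½, the probability of finding spin-up along an axis at angle θ to the initial spin direction is cos²(θ/2); spin-down is sin²(θ/2).
θ = 130°, so P = cos²(65°) ≈ 0.1786.

0.1786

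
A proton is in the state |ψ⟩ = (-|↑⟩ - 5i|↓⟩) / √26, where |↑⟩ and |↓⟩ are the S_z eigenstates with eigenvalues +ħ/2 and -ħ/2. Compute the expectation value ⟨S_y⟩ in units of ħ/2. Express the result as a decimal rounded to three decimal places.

⟨σ_y⟩ = 2 Im(a* b)/(|a|²+|b|²) with a = -1, b = -5i.
a* b = 5i, so ⟨σ_y⟩ = 10/26.
⟨S_y⟩ = (ħ/2)·⟨σ_y⟩.

0.385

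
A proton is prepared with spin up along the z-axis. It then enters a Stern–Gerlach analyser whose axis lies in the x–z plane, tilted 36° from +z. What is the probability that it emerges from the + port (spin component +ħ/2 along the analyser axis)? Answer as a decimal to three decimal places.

0.905

For spin-½, the probability of finding spin-up along an axis at angle θ to the initial spin direction is cos²(θ/2); spin-down is sin²(θ/2).
θ = 36°, so P = cos²(18°) ≈ 0.905.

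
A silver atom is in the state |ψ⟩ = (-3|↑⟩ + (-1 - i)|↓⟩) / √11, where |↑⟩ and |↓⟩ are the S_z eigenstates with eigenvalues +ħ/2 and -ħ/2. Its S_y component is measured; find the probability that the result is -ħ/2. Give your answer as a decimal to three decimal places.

|-y⟩ = (|↑⟩ - i|↓⟩)/√2, so ⟨-y|ψ⟩ = (-2 - i) / (√2·√11).
P = |-2 - i|² / 22 = 5/22.

0.227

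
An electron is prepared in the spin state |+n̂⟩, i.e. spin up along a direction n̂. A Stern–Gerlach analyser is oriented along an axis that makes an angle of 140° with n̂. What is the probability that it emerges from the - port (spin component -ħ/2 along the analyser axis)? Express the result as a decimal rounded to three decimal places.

For spin-½, the probability of finding spin-up along an axis at angle θ to the initial spin direction is cos²(θ/2); spin-down is sin²(θ/2).
θ = 140°, so P = sin²(70°) ≈ 0.883.

0.883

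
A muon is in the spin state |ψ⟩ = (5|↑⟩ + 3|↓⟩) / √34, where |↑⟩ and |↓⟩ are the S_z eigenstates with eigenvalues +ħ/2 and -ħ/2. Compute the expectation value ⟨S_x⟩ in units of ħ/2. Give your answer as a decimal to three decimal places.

⟨σ_x⟩ = 2 Re(a* b)/(|a|²+|b|²) with a = 5, b = 3.
a* b = 15, so ⟨σ_x⟩ = 30/34.
⟨S_x⟩ = (ħ/2)·⟨σ_x⟩.

0.882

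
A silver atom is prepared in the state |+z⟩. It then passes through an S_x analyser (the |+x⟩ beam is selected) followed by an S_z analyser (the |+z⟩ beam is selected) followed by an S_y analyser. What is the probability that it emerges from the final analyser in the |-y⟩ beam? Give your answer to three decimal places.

0.125

First analyser (S_x): from |+z⟩, P(|+x⟩) = 1/2.
After stage 1 the state is |+x⟩; P(|+z⟩) = |⟨+z|+x⟩|² = 1/2.
After stage 2 the state is |+z⟩; P(|-y⟩) = |⟨-y|+z⟩|² = 1/2.
Joint probability = 1/2 × 1/2 × 1/2 = 0.125.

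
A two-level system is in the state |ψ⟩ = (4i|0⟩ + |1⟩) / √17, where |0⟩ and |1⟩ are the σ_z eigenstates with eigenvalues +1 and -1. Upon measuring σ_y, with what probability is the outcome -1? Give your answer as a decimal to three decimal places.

|-y⟩ = (|0⟩ - i|1⟩)/√2, so ⟨-y|ψ⟩ = (5i) / (√2·√17).
P = |5i|² / 34 = 25/34.

0.735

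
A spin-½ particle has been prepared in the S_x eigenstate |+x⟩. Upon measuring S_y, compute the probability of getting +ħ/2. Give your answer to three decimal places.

In the S_z basis, |+x⟩ = (|+z⟩ + |-z⟩)/√2 and |+y⟩ = (|+z⟩ + i|-z⟩)/√2.
|⟨+y|+x⟩|² = 1/2.

0.500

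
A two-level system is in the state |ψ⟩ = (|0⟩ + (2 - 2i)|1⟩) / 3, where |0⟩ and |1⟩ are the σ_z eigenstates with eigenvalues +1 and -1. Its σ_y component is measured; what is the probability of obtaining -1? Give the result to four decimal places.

0.7222

|-y⟩ = (|0⟩ - i|1⟩)/√2, so ⟨-y|ψ⟩ = (3 + 2i) / (√2·3).
P = |3 + 2i|² / 18 = 13/18.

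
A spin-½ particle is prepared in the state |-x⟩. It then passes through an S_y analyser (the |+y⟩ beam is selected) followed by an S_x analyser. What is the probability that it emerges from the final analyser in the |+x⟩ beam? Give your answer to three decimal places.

First analyser (S_y): from |-x⟩, P(|+y⟩) = 1/2.
After stage 1 the state is |+y⟩; P(|+x⟩) = |⟨+x|+y⟩|² = 1/2.
Joint probability = 1/2 × 1/2 = 0.250.

0.250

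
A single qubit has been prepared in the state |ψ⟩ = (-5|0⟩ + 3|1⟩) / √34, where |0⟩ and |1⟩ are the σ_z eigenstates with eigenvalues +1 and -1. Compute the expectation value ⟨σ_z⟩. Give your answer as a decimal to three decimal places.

0.471

⟨σ_z⟩ = |a|² - |b|² divided by |a|²+|b|², with a, b the |0⟩, |1⟩ amplitudes.
= (25 - 9)/34 = 16/34.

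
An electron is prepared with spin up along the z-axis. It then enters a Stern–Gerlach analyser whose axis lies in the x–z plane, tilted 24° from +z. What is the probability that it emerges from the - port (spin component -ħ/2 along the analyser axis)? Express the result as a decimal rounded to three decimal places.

For spin-½, the probability of finding spin-up along an axis at angle θ to the initial spin direction is cos²(θ/2); spin-down is sin²(θ/2).
θ = 24°, so P = sin²(12°) ≈ 0.043.

0.043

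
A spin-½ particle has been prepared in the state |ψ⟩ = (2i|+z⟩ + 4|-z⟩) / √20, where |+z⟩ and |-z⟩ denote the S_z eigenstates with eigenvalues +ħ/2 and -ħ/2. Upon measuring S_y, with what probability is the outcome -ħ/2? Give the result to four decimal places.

|-y⟩ = (|+z⟩ - i|-z⟩)/√2, so ⟨-y|ψ⟩ = (6i) / (√2·√20).
P = |6i|² / 40 = 36/40.

0.9000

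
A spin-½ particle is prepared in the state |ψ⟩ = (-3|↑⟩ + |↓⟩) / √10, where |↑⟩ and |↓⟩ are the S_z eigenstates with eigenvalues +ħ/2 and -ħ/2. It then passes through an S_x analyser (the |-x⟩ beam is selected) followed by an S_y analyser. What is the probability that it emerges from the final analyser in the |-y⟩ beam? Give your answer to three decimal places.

First analyser (S_x): P(|-x⟩) = |⟨-x|ψ⟩|² = 16/20.
After stage 1 the state is |-x⟩; P(|-y⟩) = |⟨-y|-x⟩|² = 1/2.
Joint probability = 16/20 × 1/2 = 0.400.

0.400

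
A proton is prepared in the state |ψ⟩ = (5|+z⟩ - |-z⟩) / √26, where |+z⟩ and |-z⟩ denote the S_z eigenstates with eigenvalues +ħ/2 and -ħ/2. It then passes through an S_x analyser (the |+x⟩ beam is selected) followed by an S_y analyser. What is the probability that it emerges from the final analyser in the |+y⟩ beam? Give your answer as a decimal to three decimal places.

0.154

First analyser (S_x): P(|+x⟩) = |⟨+x|ψ⟩|² = 16/52.
After stage 1 the state is |+x⟩; P(|+y⟩) = |⟨+y|+x⟩|² = 1/2.
Joint probability = 16/52 × 1/2 = 0.154.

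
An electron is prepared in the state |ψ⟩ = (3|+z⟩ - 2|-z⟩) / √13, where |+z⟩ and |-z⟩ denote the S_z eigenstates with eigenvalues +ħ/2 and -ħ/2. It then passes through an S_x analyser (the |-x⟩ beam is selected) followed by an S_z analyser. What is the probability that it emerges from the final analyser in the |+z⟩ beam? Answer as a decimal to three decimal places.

First analyser (S_x): P(|-x⟩) = |⟨-x|ψ⟩|² = 25/26.
After stage 1 the state is |-x⟩; P(|+z⟩) = |⟨+z|-x⟩|² = 1/2.
Joint probability = 25/26 × 1/2 = 0.481.

0.481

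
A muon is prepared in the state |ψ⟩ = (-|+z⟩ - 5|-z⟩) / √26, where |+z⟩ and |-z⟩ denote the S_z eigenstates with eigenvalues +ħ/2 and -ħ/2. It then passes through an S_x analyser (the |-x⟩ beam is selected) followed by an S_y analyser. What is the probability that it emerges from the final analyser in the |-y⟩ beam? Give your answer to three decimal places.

0.154

First analyser (S_x): P(|-x⟩) = |⟨-x|ψ⟩|² = 16/52.
After stage 1 the state is |-x⟩; P(|-y⟩) = |⟨-y|-x⟩|² = 1/2.
Joint probability = 16/52 × 1/2 = 0.154.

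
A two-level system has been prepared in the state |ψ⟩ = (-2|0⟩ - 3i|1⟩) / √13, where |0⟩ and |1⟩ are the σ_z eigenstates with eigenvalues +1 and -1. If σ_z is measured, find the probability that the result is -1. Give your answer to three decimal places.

The -1 outcome corresponds to |1⟩. Its amplitude in |ψ⟩ is -3i/√13.
P = |-3i|² / 13 = 9/13.

0.692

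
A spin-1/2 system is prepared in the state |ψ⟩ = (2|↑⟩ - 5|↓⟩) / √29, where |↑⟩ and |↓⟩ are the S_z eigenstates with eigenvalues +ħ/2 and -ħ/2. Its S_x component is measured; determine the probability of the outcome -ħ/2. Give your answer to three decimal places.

0.845

|-x⟩ = (|↑⟩ - |↓⟩)/√2, so ⟨-x|ψ⟩ = (7) / (√2·√29).
P = |7|² / 58 = 49/58.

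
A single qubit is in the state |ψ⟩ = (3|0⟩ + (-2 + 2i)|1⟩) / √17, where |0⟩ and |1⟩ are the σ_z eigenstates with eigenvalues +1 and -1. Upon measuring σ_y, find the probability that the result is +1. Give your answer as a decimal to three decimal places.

|+y⟩ = (|0⟩ + i|1⟩)/√2, so ⟨+y|ψ⟩ = (5 + 2i) / (√2·√17).
P = |5 + 2i|² / 34 = 29/34.

0.853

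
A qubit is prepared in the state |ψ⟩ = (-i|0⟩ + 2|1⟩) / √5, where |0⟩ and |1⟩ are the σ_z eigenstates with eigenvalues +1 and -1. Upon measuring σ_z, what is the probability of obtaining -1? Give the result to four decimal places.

0.8000

The -1 outcome corresponds to |1⟩. Its amplitude in |ψ⟩ is 2/√5.
P = |2|² / 5 = 4/5.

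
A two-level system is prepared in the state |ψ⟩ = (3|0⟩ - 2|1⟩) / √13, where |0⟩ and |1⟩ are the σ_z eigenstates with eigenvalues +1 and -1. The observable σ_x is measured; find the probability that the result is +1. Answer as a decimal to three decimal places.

0.038

|+x⟩ = (|0⟩ + |1⟩)/√2, so ⟨+x|ψ⟩ = (1) / (√2·√13).
P = |1|² / 26 = 1/26.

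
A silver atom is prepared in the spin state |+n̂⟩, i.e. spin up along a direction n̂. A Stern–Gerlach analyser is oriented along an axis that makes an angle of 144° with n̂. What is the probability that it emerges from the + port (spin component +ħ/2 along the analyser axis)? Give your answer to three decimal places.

0.095

For spin-½, the probability of finding spin-up along an axis at angle θ to the initial spin direction is cos²(θ/2); spin-down is sin²(θ/2).
θ = 144°, so P = cos²(72°) ≈ 0.095.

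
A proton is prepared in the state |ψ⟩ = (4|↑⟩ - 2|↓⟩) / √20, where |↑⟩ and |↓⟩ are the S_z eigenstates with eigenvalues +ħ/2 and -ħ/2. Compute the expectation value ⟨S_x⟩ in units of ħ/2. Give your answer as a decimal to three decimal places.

-0.800

⟨σ_x⟩ = 2 Re(a* b)/(|a|²+|b|²) with a = 4, b = -2.
a* b = -8, so ⟨σ_x⟩ = -16/20.
⟨S_x⟩ = (ħ/2)·⟨σ_x⟩.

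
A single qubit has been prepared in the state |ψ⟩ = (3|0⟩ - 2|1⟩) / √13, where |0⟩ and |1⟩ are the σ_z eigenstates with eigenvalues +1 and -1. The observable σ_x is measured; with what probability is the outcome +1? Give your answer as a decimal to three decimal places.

|+x⟩ = (|0⟩ + |1⟩)/√2, so ⟨+x|ψ⟩ = (1) / (√2·√13).
P = |1|² / 26 = 1/26.

0.038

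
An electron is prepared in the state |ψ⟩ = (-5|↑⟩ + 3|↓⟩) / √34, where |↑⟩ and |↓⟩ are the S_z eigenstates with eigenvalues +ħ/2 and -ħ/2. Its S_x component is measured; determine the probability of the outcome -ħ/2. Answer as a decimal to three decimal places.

0.941

|-x⟩ = (|↑⟩ - |↓⟩)/√2, so ⟨-x|ψ⟩ = (-8) / (√2·√34).
P = |-8|² / 68 = 64/68.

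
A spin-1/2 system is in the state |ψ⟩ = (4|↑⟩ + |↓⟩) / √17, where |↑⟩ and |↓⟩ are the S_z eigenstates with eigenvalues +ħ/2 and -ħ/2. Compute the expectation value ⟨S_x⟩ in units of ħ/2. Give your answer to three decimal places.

0.471

⟨σ_x⟩ = 2 Re(a* b)/(|a|²+|b|²) with a = 4, b = 1.
a* b = 4, so ⟨σ_x⟩ = 8/17.
⟨S_x⟩ = (ħ/2)·⟨σ_x⟩.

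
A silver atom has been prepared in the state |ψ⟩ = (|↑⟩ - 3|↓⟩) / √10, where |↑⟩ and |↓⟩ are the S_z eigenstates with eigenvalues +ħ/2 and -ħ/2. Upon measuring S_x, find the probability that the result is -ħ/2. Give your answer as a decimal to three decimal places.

0.800

|-x⟩ = (|↑⟩ - |↓⟩)/√2, so ⟨-x|ψ⟩ = (4) / (√2·√10).
P = |4|² / 20 = 16/20.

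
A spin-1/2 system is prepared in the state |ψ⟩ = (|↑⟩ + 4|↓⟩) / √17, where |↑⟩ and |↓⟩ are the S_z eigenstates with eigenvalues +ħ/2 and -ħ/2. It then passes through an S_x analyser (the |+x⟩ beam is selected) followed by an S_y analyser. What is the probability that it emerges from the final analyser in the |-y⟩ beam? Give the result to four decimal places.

0.3676

First analyser (S_x): P(|+x⟩) = |⟨+x|ψ⟩|² = 25/34.
After stage 1 the state is |+x⟩; P(|-y⟩) = |⟨-y|+x⟩|² = 1/2.
Joint probability = 25/34 × 1/2 = 0.3676.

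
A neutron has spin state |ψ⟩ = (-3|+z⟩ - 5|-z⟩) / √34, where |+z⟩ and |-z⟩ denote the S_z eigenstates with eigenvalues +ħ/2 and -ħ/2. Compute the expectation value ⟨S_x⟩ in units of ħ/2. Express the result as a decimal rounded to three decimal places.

⟨σ_x⟩ = 2 Re(a* b)/(|a|²+|b|²) with a = -3, b = -5.
a* b = 15, so ⟨σ_x⟩ = 30/34.
⟨S_x⟩ = (ħ/2)·⟨σ_x⟩.

0.882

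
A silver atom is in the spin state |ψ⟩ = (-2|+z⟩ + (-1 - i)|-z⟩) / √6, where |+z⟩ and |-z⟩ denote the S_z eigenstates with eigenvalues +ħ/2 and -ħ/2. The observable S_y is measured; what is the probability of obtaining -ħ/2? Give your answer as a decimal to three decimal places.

0.167

|-y⟩ = (|+z⟩ - i|-z⟩)/√2, so ⟨-y|ψ⟩ = (-1 - i) / (√2·√6).
P = |-1 - i|² / 12 = 2/12.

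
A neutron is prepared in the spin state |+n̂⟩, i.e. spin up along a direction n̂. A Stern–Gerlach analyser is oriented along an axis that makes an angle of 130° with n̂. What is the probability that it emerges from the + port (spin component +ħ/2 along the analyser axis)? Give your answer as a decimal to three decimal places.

For spin-½, the probability of finding spin-up along an axis at angle θ to the initial spin direction is cos²(θ/2); spin-down is sin²(θ/2).
θ = 130°, so P = cos²(65°) ≈ 0.179.

0.179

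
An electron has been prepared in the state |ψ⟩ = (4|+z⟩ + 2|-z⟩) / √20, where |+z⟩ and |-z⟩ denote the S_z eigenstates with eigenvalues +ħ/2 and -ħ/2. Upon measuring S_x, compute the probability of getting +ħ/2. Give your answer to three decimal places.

|+x⟩ = (|+z⟩ + |-z⟩)/√2, so ⟨+x|ψ⟩ = (6) / (√2·√20).
P = |6|² / 40 = 36/40.

0.900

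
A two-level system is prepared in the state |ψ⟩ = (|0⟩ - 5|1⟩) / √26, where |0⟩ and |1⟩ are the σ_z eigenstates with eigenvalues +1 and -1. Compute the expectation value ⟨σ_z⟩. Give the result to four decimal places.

⟨σ_z⟩ = |a|² - |b|² divided by |a|²+|b|², with a, b the |0⟩, |1⟩ amplitudes.
= (1 - 25)/26 = -24/26.

-0.9231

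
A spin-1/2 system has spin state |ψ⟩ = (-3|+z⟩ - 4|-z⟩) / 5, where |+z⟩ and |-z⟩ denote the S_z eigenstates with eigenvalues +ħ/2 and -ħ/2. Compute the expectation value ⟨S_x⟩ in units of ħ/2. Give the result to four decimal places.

0.9600

⟨σ_x⟩ = 2 Re(a* b)/(|a|²+|b|²) with a = -3, b = -4.
a* b = 12, so ⟨σ_x⟩ = 24/25.
⟨S_x⟩ = (ħ/2)·⟨σ_x⟩.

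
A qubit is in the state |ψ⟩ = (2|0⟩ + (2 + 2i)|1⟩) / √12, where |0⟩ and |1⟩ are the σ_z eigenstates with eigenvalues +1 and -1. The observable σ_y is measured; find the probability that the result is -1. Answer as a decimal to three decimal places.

|-y⟩ = (|0⟩ - i|1⟩)/√2, so ⟨-y|ψ⟩ = (2i) / (√2·√12).
P = |2i|² / 24 = 4/24.

0.167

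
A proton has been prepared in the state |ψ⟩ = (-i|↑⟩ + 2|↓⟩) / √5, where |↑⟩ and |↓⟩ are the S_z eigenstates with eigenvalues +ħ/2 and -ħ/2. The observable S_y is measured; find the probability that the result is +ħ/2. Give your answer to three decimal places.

|+y⟩ = (|↑⟩ + i|↓⟩)/√2, so ⟨+y|ψ⟩ = (-3i) / (√2·√5).
P = |-3i|² / 10 = 9/10.

0.900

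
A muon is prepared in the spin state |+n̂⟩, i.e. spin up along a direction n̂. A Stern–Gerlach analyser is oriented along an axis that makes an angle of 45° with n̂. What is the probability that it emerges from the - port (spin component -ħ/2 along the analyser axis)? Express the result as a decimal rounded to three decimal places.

For spin-½, the probability of finding spin-up along an axis at angle θ to the initial spin direction is cos²(θ/2); spin-down is sin²(θ/2).
θ = 45°, so P = sin²(22.5°) ≈ 0.146.

0.146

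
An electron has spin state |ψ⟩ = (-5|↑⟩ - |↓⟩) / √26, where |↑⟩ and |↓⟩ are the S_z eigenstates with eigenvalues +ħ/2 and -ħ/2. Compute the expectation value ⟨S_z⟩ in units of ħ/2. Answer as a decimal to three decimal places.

⟨σ_z⟩ = |a|² - |b|² divided by |a|²+|b|², with a, b the |↑⟩, |↓⟩ amplitudes.
= (25 - 1)/26 = 24/26.
⟨S_z⟩ = (ħ/2)·⟨σ_z⟩.

0.923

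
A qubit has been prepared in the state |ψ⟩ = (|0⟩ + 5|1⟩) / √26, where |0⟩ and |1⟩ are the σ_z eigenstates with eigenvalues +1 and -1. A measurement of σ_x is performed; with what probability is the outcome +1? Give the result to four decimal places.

0.6923

|+x⟩ = (|0⟩ + |1⟩)/√2, so ⟨+x|ψ⟩ = (6) / (√2·√26).
P = |6|² / 52 = 36/52.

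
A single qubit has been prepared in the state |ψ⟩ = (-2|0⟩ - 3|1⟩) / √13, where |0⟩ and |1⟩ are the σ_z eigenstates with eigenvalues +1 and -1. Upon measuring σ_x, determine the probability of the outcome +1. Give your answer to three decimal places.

|+x⟩ = (|0⟩ + |1⟩)/√2, so ⟨+x|ψ⟩ = (-5) / (√2·√13).
P = |-5|² / 26 = 25/26.

0.962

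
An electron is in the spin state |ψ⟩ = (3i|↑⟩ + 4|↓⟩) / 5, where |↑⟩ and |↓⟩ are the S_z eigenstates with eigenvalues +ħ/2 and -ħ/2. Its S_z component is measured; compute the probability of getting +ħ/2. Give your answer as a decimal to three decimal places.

The +ħ/2 outcome corresponds to |↑⟩. Its amplitude in |ψ⟩ is 3i/5.
P = |3i|² / 25 = 9/25.

0.360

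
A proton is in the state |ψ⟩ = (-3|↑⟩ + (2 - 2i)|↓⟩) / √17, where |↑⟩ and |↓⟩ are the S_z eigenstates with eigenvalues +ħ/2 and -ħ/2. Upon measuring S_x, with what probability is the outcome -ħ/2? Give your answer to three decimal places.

0.853

|-x⟩ = (|↑⟩ - |↓⟩)/√2, so ⟨-x|ψ⟩ = (-5 + 2i) / (√2·√17).
P = |-5 + 2i|² / 34 = 29/34.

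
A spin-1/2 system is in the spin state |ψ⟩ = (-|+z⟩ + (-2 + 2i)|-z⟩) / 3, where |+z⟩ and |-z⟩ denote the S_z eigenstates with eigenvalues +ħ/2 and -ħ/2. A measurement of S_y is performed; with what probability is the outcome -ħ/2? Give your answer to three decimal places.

0.722

|-y⟩ = (|+z⟩ - i|-z⟩)/√2, so ⟨-y|ψ⟩ = (-3 - 2i) / (√2·3).
P = |-3 - 2i|² / 18 = 13/18.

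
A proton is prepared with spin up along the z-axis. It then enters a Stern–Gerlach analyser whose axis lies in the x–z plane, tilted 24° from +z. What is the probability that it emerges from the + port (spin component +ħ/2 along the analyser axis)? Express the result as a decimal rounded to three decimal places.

For spin-½, the probability of finding spin-up along an axis at angle θ to the initial spin direction is cos²(θ/2); spin-down is sin²(θ/2).
θ = 24°, so P = cos²(12°) ≈ 0.957.

0.957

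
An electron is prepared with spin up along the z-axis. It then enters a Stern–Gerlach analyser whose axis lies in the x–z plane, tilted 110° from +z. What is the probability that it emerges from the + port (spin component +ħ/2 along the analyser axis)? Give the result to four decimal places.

For spin-½, the probability of finding spin-up along an axis at angle θ to the initial spin direction is cos²(θ/2); spin-down is sin²(θ/2).
θ = 110°, so P = cos²(55°) ≈ 0.3290.

0.3290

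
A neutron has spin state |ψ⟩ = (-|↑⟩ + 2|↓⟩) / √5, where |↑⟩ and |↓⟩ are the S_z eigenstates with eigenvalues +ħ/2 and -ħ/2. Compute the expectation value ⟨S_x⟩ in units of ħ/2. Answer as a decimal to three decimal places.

⟨σ_x⟩ = 2 Re(a* b)/(|a|²+|b|²) with a = -1, b = 2.
a* b = -2, so ⟨σ_x⟩ = -4/5.
⟨S_x⟩ = (ħ/2)·⟨σ_x⟩.

-0.800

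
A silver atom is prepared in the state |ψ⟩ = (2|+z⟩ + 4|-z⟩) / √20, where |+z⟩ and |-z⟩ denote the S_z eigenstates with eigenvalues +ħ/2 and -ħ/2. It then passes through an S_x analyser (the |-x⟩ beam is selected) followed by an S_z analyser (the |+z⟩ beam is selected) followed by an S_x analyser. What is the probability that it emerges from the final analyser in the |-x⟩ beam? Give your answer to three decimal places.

0.025

First analyser (S_x): P(|-x⟩) = |⟨-x|ψ⟩|² = 4/40.
After stage 1 the state is |-x⟩; P(|+z⟩) = |⟨+z|-x⟩|² = 1/2.
After stage 2 the state is |+z⟩; P(|-x⟩) = |⟨-x|+z⟩|² = 1/2.
Joint probability = 4/40 × 1/2 × 1/2 = 0.025.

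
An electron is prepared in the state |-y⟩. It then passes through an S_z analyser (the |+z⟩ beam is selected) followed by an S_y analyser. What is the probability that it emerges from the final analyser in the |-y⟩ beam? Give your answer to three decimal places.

0.250

First analyser (S_z): from |-y⟩, P(|+z⟩) = 1/2.
After stage 1 the state is |+z⟩; P(|-y⟩) = |⟨-y|+z⟩|² = 1/2.
Joint probability = 1/2 × 1/2 = 0.250.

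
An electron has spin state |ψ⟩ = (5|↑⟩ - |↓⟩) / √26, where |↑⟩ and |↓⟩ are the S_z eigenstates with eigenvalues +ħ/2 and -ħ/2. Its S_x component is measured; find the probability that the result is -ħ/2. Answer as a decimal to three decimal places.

0.692

|-x⟩ = (|↑⟩ - |↓⟩)/√2, so ⟨-x|ψ⟩ = (6) / (√2·√26).
P = |6|² / 52 = 36/52.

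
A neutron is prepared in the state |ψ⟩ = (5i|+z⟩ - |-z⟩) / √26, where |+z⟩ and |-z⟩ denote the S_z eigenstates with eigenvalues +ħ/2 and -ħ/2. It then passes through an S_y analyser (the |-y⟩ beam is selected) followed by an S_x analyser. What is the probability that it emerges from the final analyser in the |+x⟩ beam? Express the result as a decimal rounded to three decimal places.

First analyser (S_y): P(|-y⟩) = |⟨-y|ψ⟩|² = 16/52.
After stage 1 the state is |-y⟩; P(|+x⟩) = |⟨+x|-y⟩|² = 1/2.
Joint probability = 16/52 × 1/2 = 0.154.

0.154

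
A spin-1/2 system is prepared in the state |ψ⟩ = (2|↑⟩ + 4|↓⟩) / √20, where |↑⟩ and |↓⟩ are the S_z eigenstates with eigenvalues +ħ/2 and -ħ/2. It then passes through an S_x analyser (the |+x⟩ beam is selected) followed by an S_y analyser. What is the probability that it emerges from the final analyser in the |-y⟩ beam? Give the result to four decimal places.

0.4500

First analyser (S_x): P(|+x⟩) = |⟨+x|ψ⟩|² = 36/40.
After stage 1 the state is |+x⟩; P(|-y⟩) = |⟨-y|+x⟩|² = 1/2.
Joint probability = 36/40 × 1/2 = 0.4500.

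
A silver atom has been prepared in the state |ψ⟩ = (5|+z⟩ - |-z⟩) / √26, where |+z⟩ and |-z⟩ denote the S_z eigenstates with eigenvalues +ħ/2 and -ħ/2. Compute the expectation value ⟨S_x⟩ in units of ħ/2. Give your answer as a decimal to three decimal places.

⟨σ_x⟩ = 2 Re(a* b)/(|a|²+|b|²) with a = 5, b = -1.
a* b = -5, so ⟨σ_x⟩ = -10/26.
⟨S_x⟩ = (ħ/2)·⟨σ_x⟩.

-0.385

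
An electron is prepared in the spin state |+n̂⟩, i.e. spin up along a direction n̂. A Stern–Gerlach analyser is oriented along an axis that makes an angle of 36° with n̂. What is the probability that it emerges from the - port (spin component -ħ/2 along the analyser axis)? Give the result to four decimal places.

0.0955

For spin-½, the probability of finding spin-up along an axis at angle θ to the initial spin direction is cos²(θ/2); spin-down is sin²(θ/2).
θ = 36°, so P = sin²(18°) ≈ 0.0955.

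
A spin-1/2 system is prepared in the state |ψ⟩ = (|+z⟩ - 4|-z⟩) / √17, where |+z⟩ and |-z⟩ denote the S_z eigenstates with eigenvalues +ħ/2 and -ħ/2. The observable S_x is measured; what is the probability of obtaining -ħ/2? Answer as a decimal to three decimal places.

0.735

|-x⟩ = (|+z⟩ - |-z⟩)/√2, so ⟨-x|ψ⟩ = (5) / (√2·√17).
P = |5|² / 34 = 25/34.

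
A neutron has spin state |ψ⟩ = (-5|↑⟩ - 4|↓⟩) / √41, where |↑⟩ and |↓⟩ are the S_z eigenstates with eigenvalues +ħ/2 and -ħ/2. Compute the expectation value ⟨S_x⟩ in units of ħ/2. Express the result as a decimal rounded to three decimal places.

0.976

⟨σ_x⟩ = 2 Re(a* b)/(|a|²+|b|²) with a = -5, b = -4.
a* b = 20, so ⟨σ_x⟩ = 40/41.
⟨S_x⟩ = (ħ/2)·⟨σ_x⟩.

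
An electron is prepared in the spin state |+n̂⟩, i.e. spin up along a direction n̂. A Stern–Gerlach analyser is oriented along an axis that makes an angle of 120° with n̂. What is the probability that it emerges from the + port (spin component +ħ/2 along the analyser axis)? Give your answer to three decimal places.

0.250

For spin-½, the probability of finding spin-up along an axis at angle θ to the initial spin direction is cos²(θ/2); spin-down is sin²(θ/2).
θ = 120°, so P = cos²(60°) ≈ 0.250.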